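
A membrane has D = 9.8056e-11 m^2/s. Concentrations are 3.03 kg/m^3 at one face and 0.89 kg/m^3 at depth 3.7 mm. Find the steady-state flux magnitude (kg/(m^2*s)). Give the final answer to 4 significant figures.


J = -D * (dC/dx) = D * (C1 - C2) / dx
J = 9.8056e-11 * (3.03 - 0.89) / 3.7e-03
J = 5.671e-08 kg/(m^2*s)


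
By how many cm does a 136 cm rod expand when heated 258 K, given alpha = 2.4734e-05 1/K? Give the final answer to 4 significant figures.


dL = L0 * alpha * dT
dL = 136 * 2.4734e-05 * 258
dL = 0.8679 cm


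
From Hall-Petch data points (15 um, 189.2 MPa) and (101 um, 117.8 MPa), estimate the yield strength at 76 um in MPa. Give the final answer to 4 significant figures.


sigma_y = sigma0 + k / sqrt(d)
1/sqrt(d1) = 1/sqrt(1.5e-05) = 258.199;  1/sqrt(d2) = 99.5037
k = (sigma1 - sigma2) / (1/sqrt(d1) - 1/sqrt(d2)) = (189.2 - 117.8) / (258.199 - 99.5037) = 0.449919 MPa*m^0.5
sigma0 = sigma1 - k/sqrt(d1) = 189.2 - 0.449919*258.199 = 73.0314 MPa
sigma_y(d3) = 73.0314 + 0.449919 / sqrt(7.6e-05) = 124.6 MPa


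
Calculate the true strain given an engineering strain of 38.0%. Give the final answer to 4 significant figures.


epsilon_true = ln(1 + epsilon_eng)
epsilon_true = ln(1 + 0.38)
epsilon_true = 0.3221


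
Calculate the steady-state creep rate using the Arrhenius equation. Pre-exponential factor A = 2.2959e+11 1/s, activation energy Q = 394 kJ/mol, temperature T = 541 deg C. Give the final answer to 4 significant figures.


rate = A * exp(-Q / (R*T))
T = 541 + 273.15 = 814.15 K
rate = 2.2959e+11 * exp(-394e3 / (8.314 * 814.15))
rate = 1.207e-14 1/s


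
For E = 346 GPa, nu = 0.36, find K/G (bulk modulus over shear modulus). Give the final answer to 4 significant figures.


G = E / (2*(1+nu))
G = 346 / (2*(1+0.36)) = 127.206 GPa
K = E / (3*(1-2*nu))
K = 346 / (3*(1-2*0.36)) = 411.905 GPa
K/G = 411.905 / 127.206 = 3.238


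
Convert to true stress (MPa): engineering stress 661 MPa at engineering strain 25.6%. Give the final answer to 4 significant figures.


sigma_true = sigma_eng * (1 + epsilon_eng)
sigma_true = 661 * (1 + 0.256)
sigma_true = 830.2 MPa


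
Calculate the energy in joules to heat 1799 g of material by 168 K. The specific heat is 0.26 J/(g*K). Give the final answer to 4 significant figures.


Q = m * cp * dT
Q = 1799 * 0.26 * 168
Q = 78580 J


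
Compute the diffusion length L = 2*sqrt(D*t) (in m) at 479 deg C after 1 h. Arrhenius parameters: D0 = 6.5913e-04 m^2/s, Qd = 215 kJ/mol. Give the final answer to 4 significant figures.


Step 1: D = D0 * exp(-Qd/(R*T))
T = 752.15 K
D = 6.5913e-04 * exp(-215e3 / (8.314 * 752.15)) = 7.71444e-19 m^2/s
Step 2: L = 2*sqrt(D*t)
t = 1 h = 3600 s
L = 2*sqrt(7.71444e-19 * 3600) = 1.054e-07 m


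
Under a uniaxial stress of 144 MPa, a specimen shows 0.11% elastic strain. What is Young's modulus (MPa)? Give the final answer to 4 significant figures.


E = sigma / epsilon
epsilon = 0.11% = 1.1e-03
E = 144 / 1.1e-03
E = 130900 MPa


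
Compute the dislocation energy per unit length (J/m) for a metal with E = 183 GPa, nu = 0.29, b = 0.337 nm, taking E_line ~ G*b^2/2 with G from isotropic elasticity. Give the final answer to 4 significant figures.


Step 1: G = E / (2*(1+nu))
G = 183 / (2*(1+0.29)) = 70.9302 GPa = 7.09302e+10 Pa
Step 2: E_line = G*b^2/2
b = 0.337 nm = 3.37e-10 m
E_line = 0.5 * 7.09302e+10 * (3.37e-10)^2 = 4.028e-09 J/m


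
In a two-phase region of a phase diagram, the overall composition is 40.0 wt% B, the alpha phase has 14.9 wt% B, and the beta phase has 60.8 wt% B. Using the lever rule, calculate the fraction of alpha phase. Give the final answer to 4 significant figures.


f_alpha = (C_beta - C0) / (C_beta - C_alpha)
f_alpha = (60.8 - 40.0) / (60.8 - 14.9)
f_alpha = 0.4532


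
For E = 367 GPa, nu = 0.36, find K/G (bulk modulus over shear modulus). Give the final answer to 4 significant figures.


G = E / (2*(1+nu))
G = 367 / (2*(1+0.36)) = 134.926 GPa
K = E / (3*(1-2*nu))
K = 367 / (3*(1-2*0.36)) = 436.905 GPa
K/G = 436.905 / 134.926 = 3.238


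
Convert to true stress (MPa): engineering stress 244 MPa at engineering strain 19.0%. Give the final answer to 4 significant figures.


sigma_true = sigma_eng * (1 + epsilon_eng)
sigma_true = 244 * (1 + 0.19)
sigma_true = 290.4 MPa


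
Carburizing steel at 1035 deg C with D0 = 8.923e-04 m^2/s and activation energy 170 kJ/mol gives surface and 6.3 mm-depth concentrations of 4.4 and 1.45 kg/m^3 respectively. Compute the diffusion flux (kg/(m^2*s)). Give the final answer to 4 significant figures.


Step 1: D = D0 * exp(-Qd/(R*T))
T = 1035 + 273.15 = 1308.15 K
D = 8.923e-04 * exp(-170e3 / (8.314 * 1308.15)) = 1.45257e-10 m^2/s
Step 2: J = D * (C1 - C2) / dx
J = 1.45257e-10 * (4.4 - 1.45) / 6.3e-03
J = 6.802e-08 kg/(m^2*s)


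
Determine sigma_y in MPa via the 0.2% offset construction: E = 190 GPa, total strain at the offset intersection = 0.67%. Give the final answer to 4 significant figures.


Offset strain = 0.002
Elastic strain at yield = total_strain - offset = 6.7e-03 - 0.002 = 4.7e-03
sigma_y = E * elastic_strain = 190000 * 4.7e-03
sigma_y = 893 MPa


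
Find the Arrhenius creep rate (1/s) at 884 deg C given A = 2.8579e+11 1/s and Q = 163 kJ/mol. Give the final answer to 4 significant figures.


rate = A * exp(-Q / (R*T))
T = 884 + 273.15 = 1157.15 K
rate = 2.8579e+11 * exp(-163e3 / (8.314 * 1157.15))
rate = 12530 1/s


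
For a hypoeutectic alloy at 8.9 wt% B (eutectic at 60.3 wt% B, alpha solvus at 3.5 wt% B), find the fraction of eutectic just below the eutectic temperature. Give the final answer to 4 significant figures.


f_primary = (C_e - C0) / (C_e - C_alpha_max)
f_primary = (60.3 - 8.9) / (60.3 - 3.5)
f_primary = 0.90493
f_eutectic = 1 - 0.90493 = 0.09507


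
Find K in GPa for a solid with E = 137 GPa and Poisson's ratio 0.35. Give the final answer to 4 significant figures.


K = E / (3*(1-2*nu))
K = 137 / (3*(1-2*0.35))
K = 152.2 GPa


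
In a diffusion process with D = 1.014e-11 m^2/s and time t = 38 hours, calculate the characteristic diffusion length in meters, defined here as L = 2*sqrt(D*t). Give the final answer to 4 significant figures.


t = 38 hr = 136800 s
Diffusion length = 2*sqrt(D*t)
= 2*sqrt(1.014e-11 * 136800)
= 2.356e-03 m


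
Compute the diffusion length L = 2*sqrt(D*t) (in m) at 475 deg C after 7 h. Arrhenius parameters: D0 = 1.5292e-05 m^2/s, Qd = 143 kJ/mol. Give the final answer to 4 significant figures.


Step 1: D = D0 * exp(-Qd/(R*T))
T = 748.15 K
D = 1.5292e-05 * exp(-143e3 / (8.314 * 748.15)) = 1.58515e-15 m^2/s
Step 2: L = 2*sqrt(D*t)
t = 7 h = 25200 s
L = 2*sqrt(1.58515e-15 * 25200) = 1.264e-05 m


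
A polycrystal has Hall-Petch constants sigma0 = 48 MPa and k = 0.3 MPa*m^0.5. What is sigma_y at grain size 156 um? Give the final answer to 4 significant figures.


sigma_y = sigma0 + k / sqrt(d)
d = 156 um = 1.56e-04 m
sigma_y = 48 + 0.3 / sqrt(1.56e-04)
sigma_y = 72.02 MPa


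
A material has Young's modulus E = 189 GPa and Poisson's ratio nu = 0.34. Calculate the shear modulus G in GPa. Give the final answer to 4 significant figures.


G = E / (2*(1+nu))
G = 189 / (2*(1+0.34))
G = 70.52 GPa


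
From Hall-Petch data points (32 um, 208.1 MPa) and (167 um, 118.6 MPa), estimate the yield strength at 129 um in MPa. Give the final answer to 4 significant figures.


sigma_y = sigma0 + k / sqrt(d)
1/sqrt(d1) = 1/sqrt(3.2e-05) = 176.777;  1/sqrt(d2) = 77.3823
k = (sigma1 - sigma2) / (1/sqrt(d1) - 1/sqrt(d2)) = (208.1 - 118.6) / (176.777 - 77.3823) = 0.900453 MPa*m^0.5
sigma0 = sigma1 - k/sqrt(d1) = 208.1 - 0.900453*176.777 = 48.9208 MPa
sigma_y(d3) = 48.9208 + 0.900453 / sqrt(1.29e-04) = 128.2 MPa


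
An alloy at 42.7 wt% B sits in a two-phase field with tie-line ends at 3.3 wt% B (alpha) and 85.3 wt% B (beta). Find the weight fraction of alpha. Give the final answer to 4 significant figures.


f_alpha = (C_beta - C0) / (C_beta - C_alpha)
f_alpha = (85.3 - 42.7) / (85.3 - 3.3)
f_alpha = 0.5195


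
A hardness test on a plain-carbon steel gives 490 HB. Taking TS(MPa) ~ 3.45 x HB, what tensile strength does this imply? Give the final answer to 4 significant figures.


TS (MPa) = 3.45 * HB
TS = 3.45 * 490
TS = 1691 MPa


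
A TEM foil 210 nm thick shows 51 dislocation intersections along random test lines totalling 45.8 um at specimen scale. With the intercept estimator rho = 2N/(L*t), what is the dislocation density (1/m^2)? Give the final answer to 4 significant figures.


rho = 2N / (L * t)
L = 45.8 um = 4.58e-05 m, t = 210 nm = 2.1e-07 m
rho = 2 * 51 / (4.58e-05 * 2.1e-07)
rho = 1.061e+13 1/m^2


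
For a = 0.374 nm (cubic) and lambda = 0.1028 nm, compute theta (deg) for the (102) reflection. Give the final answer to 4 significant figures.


d = a / sqrt(h^2+k^2+l^2)
d = 0.374 / sqrt(5) = 0.167258 nm
lambda = 2*d*sin(theta)  =>  sin(theta) = lambda / (2*d)
sin(theta) = 0.1028 / (2 * 0.167258) = 0.30731
theta = 17.9 deg


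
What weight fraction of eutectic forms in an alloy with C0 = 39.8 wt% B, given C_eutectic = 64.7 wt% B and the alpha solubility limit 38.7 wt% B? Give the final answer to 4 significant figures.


f_primary = (C_e - C0) / (C_e - C_alpha_max)
f_primary = (64.7 - 39.8) / (64.7 - 38.7)
f_primary = 0.957692
f_eutectic = 1 - 0.957692 = 0.04231


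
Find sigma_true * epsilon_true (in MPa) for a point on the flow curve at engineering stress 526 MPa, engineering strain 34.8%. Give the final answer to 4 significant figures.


sigma_true = sigma_eng * (1 + epsilon_eng)
sigma_true = 526 * (1 + 0.348) = 709.048 MPa
epsilon_true = ln(1 + epsilon_eng)
epsilon_true = ln(1 + 0.348) = 0.298622
sigma_true * epsilon_true = 709.048 * 0.298622 = 211.7 MPa


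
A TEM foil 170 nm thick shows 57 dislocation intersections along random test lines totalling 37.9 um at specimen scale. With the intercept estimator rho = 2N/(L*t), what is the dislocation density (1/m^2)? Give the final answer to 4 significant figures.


rho = 2N / (L * t)
L = 37.9 um = 3.79e-05 m, t = 170 nm = 1.7e-07 m
rho = 2 * 57 / (3.79e-05 * 1.7e-07)
rho = 1.769e+13 1/m^2


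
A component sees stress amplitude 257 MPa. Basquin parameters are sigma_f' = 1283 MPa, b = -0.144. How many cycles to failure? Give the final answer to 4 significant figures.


sigma_a = sigma_f' * (2*Nf)^b
2*Nf = (sigma_a / sigma_f')^(1/b)
2*Nf = (257 / 1283)^(1/-0.144)
2*Nf = 70674.2
Nf = 35340 cycles


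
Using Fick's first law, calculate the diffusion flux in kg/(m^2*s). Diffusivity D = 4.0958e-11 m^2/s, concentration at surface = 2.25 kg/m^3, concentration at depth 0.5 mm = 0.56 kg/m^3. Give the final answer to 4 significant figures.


J = -D * (dC/dx) = D * (C1 - C2) / dx
J = 4.0958e-11 * (2.25 - 0.56) / 5e-04
J = 1.384e-07 kg/(m^2*s)


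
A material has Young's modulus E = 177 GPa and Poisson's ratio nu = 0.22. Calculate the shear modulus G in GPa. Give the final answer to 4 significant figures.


G = E / (2*(1+nu))
G = 177 / (2*(1+0.22))
G = 72.54 GPa


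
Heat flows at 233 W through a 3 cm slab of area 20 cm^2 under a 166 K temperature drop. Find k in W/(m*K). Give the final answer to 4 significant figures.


k = Q*L / (A*dT)
L = 0.03 m, A = 2e-03 m^2
k = 233 * 0.03 / (2e-03 * 166)
k = 21.05 W/(m*K)


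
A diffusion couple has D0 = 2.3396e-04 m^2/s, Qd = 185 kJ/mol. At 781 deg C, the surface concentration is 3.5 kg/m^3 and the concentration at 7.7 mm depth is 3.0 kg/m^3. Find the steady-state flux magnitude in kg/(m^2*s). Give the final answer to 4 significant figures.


Step 1: D = D0 * exp(-Qd/(R*T))
T = 781 + 273.15 = 1054.15 K
D = 2.3396e-04 * exp(-185e3 / (8.314 * 1054.15)) = 1.59146e-13 m^2/s
Step 2: J = D * (C1 - C2) / dx
J = 1.59146e-13 * (3.5 - 3.0) / 7.7e-03
J = 1.033e-11 kg/(m^2*s)


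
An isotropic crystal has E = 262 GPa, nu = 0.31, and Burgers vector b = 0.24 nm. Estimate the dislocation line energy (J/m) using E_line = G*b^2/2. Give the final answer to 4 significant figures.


Step 1: G = E / (2*(1+nu))
G = 262 / (2*(1+0.31)) = 100 GPa = 1e+11 Pa
Step 2: E_line = G*b^2/2
b = 0.24 nm = 2.4e-10 m
E_line = 0.5 * 1e+11 * (2.4e-10)^2 = 2.88e-09 J/m


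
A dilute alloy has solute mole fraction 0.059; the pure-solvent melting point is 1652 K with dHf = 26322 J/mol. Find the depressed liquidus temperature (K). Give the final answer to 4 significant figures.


dT = R*Tm^2*x / dHf
dT = 8.314 * 1652^2 * 0.059 / 26322
dT = 50.8585 K
T_new = 1652 - 50.8585 = 1601 K


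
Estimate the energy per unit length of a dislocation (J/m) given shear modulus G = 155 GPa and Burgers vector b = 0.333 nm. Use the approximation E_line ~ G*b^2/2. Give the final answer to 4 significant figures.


E = G*b^2/2
b = 0.333 nm = 3.33e-10 m
G = 155 GPa = 1.55e+11 Pa
E = 0.5 * 1.55e+11 * (3.33e-10)^2
E = 8.594e-09 J/m


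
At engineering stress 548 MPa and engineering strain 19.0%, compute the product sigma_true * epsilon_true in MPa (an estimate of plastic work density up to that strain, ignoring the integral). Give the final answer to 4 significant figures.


sigma_true = sigma_eng * (1 + epsilon_eng)
sigma_true = 548 * (1 + 0.19) = 652.12 MPa
epsilon_true = ln(1 + epsilon_eng)
epsilon_true = ln(1 + 0.19) = 0.173953
sigma_true * epsilon_true = 652.12 * 0.173953 = 113.4 MPa


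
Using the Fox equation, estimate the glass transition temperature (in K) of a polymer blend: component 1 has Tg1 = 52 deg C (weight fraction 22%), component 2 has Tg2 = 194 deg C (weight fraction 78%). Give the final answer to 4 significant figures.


1/Tg = w1/Tg1 + w2/Tg2 (in Kelvin)
Tg1 = 325.15 K, Tg2 = 467.15 K
1/Tg = 0.22/325.15 + 0.78/467.15
Tg = 426.2 K


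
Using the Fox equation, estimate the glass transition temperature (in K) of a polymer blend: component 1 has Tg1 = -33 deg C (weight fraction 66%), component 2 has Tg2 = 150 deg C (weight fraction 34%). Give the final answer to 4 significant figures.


1/Tg = w1/Tg1 + w2/Tg2 (in Kelvin)
Tg1 = 240.15 K, Tg2 = 423.15 K
1/Tg = 0.66/240.15 + 0.34/423.15
Tg = 281.5 K


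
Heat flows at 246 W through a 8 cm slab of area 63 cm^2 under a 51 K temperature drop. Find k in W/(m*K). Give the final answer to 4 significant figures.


k = Q*L / (A*dT)
L = 0.08 m, A = 6.3e-03 m^2
k = 246 * 0.08 / (6.3e-03 * 51)
k = 61.25 W/(m*K)


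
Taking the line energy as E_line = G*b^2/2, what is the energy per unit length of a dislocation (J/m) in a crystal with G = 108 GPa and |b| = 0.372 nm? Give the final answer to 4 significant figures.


E = G*b^2/2
b = 0.372 nm = 3.72e-10 m
G = 108 GPa = 1.08e+11 Pa
E = 0.5 * 1.08e+11 * (3.72e-10)^2
E = 7.473e-09 J/m


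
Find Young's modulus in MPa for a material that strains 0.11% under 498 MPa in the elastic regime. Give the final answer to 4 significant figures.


E = sigma / epsilon
epsilon = 0.11% = 1.1e-03
E = 498 / 1.1e-03
E = 452700 MPa


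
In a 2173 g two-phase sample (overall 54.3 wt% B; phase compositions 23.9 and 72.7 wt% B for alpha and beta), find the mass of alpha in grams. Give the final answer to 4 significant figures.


f_alpha = (C_beta - C0) / (C_beta - C_alpha)
f_alpha = (72.7 - 54.3) / (72.7 - 23.9) = 0.377049
m_alpha = f_alpha * m_total = 0.377049 * 2173 = 819.3 g


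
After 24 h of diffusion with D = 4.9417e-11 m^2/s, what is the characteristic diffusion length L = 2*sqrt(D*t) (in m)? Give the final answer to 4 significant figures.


t = 24 hr = 86400 s
Diffusion length = 2*sqrt(D*t)
= 2*sqrt(4.9417e-11 * 86400)
= 4.133e-03 m


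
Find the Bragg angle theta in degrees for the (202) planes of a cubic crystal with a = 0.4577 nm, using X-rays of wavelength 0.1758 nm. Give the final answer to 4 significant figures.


d = a / sqrt(h^2+k^2+l^2)
d = 0.4577 / sqrt(8) = 0.161821 nm
lambda = 2*d*sin(theta)  =>  sin(theta) = lambda / (2*d)
sin(theta) = 0.1758 / (2 * 0.161821) = 0.543191
theta = 32.9 deg


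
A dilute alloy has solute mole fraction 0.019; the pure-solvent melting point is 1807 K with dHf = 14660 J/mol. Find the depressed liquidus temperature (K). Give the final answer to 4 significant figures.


dT = R*Tm^2*x / dHf
dT = 8.314 * 1807^2 * 0.019 / 14660
dT = 35.1841 K
T_new = 1807 - 35.1841 = 1772 K


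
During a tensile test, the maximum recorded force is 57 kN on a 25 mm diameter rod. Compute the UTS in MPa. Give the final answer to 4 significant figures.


A0 = pi*(d/2)^2 = pi*(25/2)^2 = 490.874 mm^2
UTS = F_max / A0 = 57*1000 / 490.874
UTS = 116.1 MPa


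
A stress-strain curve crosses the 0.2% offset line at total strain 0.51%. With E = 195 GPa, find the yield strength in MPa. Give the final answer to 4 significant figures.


Offset strain = 0.002
Elastic strain at yield = total_strain - offset = 5.1e-03 - 0.002 = 3.1e-03
sigma_y = E * elastic_strain = 195000 * 3.1e-03
sigma_y = 604.5 MPa


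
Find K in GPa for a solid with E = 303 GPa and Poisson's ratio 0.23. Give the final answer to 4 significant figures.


K = E / (3*(1-2*nu))
K = 303 / (3*(1-2*0.23))
K = 187 GPa


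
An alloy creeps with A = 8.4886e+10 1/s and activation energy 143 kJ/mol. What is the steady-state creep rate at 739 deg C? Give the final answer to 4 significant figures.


rate = A * exp(-Q / (R*T))
T = 739 + 273.15 = 1012.15 K
rate = 8.4886e+10 * exp(-143e3 / (8.314 * 1012.15))
rate = 3537 1/s


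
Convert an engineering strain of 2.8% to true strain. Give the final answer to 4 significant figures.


epsilon_true = ln(1 + epsilon_eng)
epsilon_true = ln(1 + 0.028)
epsilon_true = 0.02762


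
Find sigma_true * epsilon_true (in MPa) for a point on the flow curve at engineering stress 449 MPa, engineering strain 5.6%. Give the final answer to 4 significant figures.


sigma_true = sigma_eng * (1 + epsilon_eng)
sigma_true = 449 * (1 + 0.056) = 474.144 MPa
epsilon_true = ln(1 + epsilon_eng)
epsilon_true = ln(1 + 0.056) = 0.0544882
sigma_true * epsilon_true = 474.144 * 0.0544882 = 25.84 MPa


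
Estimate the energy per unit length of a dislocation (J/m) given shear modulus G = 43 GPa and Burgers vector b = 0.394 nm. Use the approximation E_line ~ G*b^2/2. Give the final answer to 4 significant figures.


E = G*b^2/2
b = 0.394 nm = 3.94e-10 m
G = 43 GPa = 4.3e+10 Pa
E = 0.5 * 4.3e+10 * (3.94e-10)^2
E = 3.338e-09 J/m


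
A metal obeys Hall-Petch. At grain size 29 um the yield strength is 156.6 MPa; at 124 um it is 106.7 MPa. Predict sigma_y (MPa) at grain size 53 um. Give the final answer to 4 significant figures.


sigma_y = sigma0 + k / sqrt(d)
1/sqrt(d1) = 1/sqrt(2.9e-05) = 185.695;  1/sqrt(d2) = 89.8027
k = (sigma1 - sigma2) / (1/sqrt(d1) - 1/sqrt(d2)) = (156.6 - 106.7) / (185.695 - 89.8027) = 0.520373 MPa*m^0.5
sigma0 = sigma1 - k/sqrt(d1) = 156.6 - 0.520373*185.695 = 59.9691 MPa
sigma_y(d3) = 59.9691 + 0.520373 / sqrt(5.3e-05) = 131.4 MPa


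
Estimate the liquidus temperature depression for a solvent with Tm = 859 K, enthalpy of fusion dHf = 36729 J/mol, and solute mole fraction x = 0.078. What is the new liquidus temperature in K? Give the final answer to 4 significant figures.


dT = R*Tm^2*x / dHf
dT = 8.314 * 859^2 * 0.078 / 36729
dT = 13.0281 K
T_new = 859 - 13.0281 = 846 K


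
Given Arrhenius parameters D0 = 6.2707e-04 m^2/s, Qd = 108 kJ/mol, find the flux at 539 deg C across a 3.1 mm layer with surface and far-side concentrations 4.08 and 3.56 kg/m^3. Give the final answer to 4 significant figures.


Step 1: D = D0 * exp(-Qd/(R*T))
T = 539 + 273.15 = 812.15 K
D = 6.2707e-04 * exp(-108e3 / (8.314 * 812.15)) = 7.09388e-11 m^2/s
Step 2: J = D * (C1 - C2) / dx
J = 7.09388e-11 * (4.08 - 3.56) / 3.1e-03
J = 1.19e-08 kg/(m^2*s)


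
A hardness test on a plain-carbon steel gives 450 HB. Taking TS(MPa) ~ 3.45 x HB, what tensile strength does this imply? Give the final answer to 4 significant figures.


TS (MPa) = 3.45 * HB
TS = 3.45 * 450
TS = 1553 MPa


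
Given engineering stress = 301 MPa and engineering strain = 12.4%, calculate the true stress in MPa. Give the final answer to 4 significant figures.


sigma_true = sigma_eng * (1 + epsilon_eng)
sigma_true = 301 * (1 + 0.124)
sigma_true = 338.3 MPa


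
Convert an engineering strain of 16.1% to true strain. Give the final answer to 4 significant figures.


epsilon_true = ln(1 + epsilon_eng)
epsilon_true = ln(1 + 0.161)
epsilon_true = 0.1493


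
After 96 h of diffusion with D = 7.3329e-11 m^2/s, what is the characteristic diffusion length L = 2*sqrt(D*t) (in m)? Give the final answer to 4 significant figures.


t = 96 hr = 345600 s
Diffusion length = 2*sqrt(D*t)
= 2*sqrt(7.3329e-11 * 345600)
= 0.01007 m


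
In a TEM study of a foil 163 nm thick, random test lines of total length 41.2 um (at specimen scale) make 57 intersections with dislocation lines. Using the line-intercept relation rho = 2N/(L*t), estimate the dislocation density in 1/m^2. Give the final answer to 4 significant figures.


rho = 2N / (L * t)
L = 41.2 um = 4.12e-05 m, t = 163 nm = 1.63e-07 m
rho = 2 * 57 / (4.12e-05 * 1.63e-07)
rho = 1.698e+13 1/m^2


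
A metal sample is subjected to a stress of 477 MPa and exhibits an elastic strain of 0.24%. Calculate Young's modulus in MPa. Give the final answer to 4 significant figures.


E = sigma / epsilon
epsilon = 0.24% = 2.4e-03
E = 477 / 2.4e-03
E = 198800 MPa


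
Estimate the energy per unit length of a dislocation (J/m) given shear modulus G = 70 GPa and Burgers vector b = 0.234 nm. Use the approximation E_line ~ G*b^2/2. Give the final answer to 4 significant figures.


E = G*b^2/2
b = 0.234 nm = 2.34e-10 m
G = 70 GPa = 7e+10 Pa
E = 0.5 * 7e+10 * (2.34e-10)^2
E = 1.916e-09 J/m


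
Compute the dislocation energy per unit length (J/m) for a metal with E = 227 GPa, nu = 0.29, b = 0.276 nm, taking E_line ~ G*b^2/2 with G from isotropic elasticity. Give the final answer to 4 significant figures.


Step 1: G = E / (2*(1+nu))
G = 227 / (2*(1+0.29)) = 87.9845 GPa = 8.79845e+10 Pa
Step 2: E_line = G*b^2/2
b = 0.276 nm = 2.76e-10 m
E_line = 0.5 * 8.79845e+10 * (2.76e-10)^2 = 3.351e-09 J/m


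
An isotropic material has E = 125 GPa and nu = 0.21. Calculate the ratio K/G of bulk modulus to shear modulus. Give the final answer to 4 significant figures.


G = E / (2*(1+nu))
G = 125 / (2*(1+0.21)) = 51.6529 GPa
K = E / (3*(1-2*nu))
K = 125 / (3*(1-2*0.21)) = 71.8391 GPa
K/G = 71.8391 / 51.6529 = 1.391


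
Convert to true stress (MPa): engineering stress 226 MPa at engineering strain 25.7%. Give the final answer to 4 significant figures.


sigma_true = sigma_eng * (1 + epsilon_eng)
sigma_true = 226 * (1 + 0.257)
sigma_true = 284.1 MPa


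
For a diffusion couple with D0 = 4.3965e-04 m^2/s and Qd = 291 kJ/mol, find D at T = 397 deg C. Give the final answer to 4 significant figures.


D = D0 * exp(-Qd / (R*T))
T = 670.15 K
D = 4.3965e-04 * exp(-291e3 / (8.314 * 670.15))
D = 9.128e-27 m^2/s


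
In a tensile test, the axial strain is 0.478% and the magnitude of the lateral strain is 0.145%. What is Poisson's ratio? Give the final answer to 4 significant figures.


nu = -epsilon_lat / epsilon_axial
Lateral strain is contraction (negative), so using magnitudes:
nu = 0.145 / 0.478
nu = 0.3033


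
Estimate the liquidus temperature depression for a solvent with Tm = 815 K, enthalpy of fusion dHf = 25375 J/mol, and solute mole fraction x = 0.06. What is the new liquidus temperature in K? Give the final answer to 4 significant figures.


dT = R*Tm^2*x / dHf
dT = 8.314 * 815^2 * 0.06 / 25375
dT = 13.0578 K
T_new = 815 - 13.0578 = 801.9 K


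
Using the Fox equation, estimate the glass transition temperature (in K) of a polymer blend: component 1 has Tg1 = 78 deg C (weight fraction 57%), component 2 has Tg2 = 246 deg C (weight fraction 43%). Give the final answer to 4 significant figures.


1/Tg = w1/Tg1 + w2/Tg2 (in Kelvin)
Tg1 = 351.15 K, Tg2 = 519.15 K
1/Tg = 0.57/351.15 + 0.43/519.15
Tg = 407.9 K


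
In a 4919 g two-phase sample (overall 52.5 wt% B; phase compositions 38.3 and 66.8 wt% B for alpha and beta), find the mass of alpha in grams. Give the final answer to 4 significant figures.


f_alpha = (C_beta - C0) / (C_beta - C_alpha)
f_alpha = (66.8 - 52.5) / (66.8 - 38.3) = 0.501754
m_alpha = f_alpha * m_total = 0.501754 * 4919 = 2468 g


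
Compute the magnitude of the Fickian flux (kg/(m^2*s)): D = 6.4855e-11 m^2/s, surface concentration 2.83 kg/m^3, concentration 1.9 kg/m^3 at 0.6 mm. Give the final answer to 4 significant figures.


J = -D * (dC/dx) = D * (C1 - C2) / dx
J = 6.4855e-11 * (2.83 - 1.9) / 6e-04
J = 1.005e-07 kg/(m^2*s)


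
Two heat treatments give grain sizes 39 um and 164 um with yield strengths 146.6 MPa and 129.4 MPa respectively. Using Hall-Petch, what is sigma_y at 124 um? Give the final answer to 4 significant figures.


sigma_y = sigma0 + k / sqrt(d)
1/sqrt(d1) = 1/sqrt(3.9e-05) = 160.128;  1/sqrt(d2) = 78.0869
k = (sigma1 - sigma2) / (1/sqrt(d1) - 1/sqrt(d2)) = (146.6 - 129.4) / (160.128 - 78.0869) = 0.209651 MPa*m^0.5
sigma0 = sigma1 - k/sqrt(d1) = 146.6 - 0.209651*160.128 = 113.029 MPa
sigma_y(d3) = 113.029 + 0.209651 / sqrt(1.24e-04) = 131.9 MPa


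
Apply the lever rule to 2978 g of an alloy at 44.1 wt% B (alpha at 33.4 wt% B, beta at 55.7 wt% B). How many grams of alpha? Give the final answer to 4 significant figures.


f_alpha = (C_beta - C0) / (C_beta - C_alpha)
f_alpha = (55.7 - 44.1) / (55.7 - 33.4) = 0.520179
m_alpha = f_alpha * m_total = 0.520179 * 2978 = 1549 g


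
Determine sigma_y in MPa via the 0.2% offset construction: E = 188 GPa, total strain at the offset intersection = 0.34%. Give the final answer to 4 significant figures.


Offset strain = 0.002
Elastic strain at yield = total_strain - offset = 3.4e-03 - 0.002 = 1.4e-03
sigma_y = E * elastic_strain = 188000 * 1.4e-03
sigma_y = 263.2 MPa


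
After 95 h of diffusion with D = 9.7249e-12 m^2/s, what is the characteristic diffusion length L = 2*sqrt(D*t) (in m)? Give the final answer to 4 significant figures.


t = 95 hr = 342000 s
Diffusion length = 2*sqrt(D*t)
= 2*sqrt(9.7249e-12 * 342000)
= 3.647e-03 m


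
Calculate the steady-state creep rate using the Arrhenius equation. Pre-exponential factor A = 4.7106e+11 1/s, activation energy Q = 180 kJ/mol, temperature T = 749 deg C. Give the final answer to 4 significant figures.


rate = A * exp(-Q / (R*T))
T = 749 + 273.15 = 1022.15 K
rate = 4.7106e+11 * exp(-180e3 / (8.314 * 1022.15))
rate = 298 1/s


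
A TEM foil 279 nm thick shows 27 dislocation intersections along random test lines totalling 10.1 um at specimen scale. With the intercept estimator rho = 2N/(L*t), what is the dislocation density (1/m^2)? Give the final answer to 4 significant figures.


rho = 2N / (L * t)
L = 10.1 um = 1.01e-05 m, t = 279 nm = 2.79e-07 m
rho = 2 * 27 / (1.01e-05 * 2.79e-07)
rho = 1.916e+13 1/m^2


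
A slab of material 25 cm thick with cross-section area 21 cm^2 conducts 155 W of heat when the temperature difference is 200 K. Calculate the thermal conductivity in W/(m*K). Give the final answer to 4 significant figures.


k = Q*L / (A*dT)
L = 0.25 m, A = 2.1e-03 m^2
k = 155 * 0.25 / (2.1e-03 * 200)
k = 92.26 W/(m*K)


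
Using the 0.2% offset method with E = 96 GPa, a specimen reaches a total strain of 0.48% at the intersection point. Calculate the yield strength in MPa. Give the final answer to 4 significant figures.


Offset strain = 0.002
Elastic strain at yield = total_strain - offset = 4.8e-03 - 0.002 = 2.8e-03
sigma_y = E * elastic_strain = 96000 * 2.8e-03
sigma_y = 268.8 MPa


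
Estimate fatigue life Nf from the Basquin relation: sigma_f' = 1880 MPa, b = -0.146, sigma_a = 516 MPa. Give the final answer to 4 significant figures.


sigma_a = sigma_f' * (2*Nf)^b
2*Nf = (sigma_a / sigma_f')^(1/b)
2*Nf = (516 / 1880)^(1/-0.146)
2*Nf = 7013.68
Nf = 3507 cycles


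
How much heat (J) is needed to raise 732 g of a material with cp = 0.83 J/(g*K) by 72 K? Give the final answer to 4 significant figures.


Q = m * cp * dT
Q = 732 * 0.83 * 72
Q = 43740 J


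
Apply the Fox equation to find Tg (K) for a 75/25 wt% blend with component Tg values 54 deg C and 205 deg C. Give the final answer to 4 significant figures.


1/Tg = w1/Tg1 + w2/Tg2 (in Kelvin)
Tg1 = 327.15 K, Tg2 = 478.15 K
1/Tg = 0.75/327.15 + 0.25/478.15
Tg = 355.2 K


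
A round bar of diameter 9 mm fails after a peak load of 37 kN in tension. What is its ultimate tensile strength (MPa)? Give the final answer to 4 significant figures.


A0 = pi*(d/2)^2 = pi*(9/2)^2 = 63.6173 mm^2
UTS = F_max / A0 = 37*1000 / 63.6173
UTS = 581.6 MPa


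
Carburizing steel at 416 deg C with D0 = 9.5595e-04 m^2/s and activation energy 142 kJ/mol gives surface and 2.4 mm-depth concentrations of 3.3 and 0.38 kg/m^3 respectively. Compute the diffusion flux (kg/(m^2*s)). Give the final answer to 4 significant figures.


Step 1: D = D0 * exp(-Qd/(R*T))
T = 416 + 273.15 = 689.15 K
D = 9.5595e-04 * exp(-142e3 / (8.314 * 689.15)) = 1.64835e-14 m^2/s
Step 2: J = D * (C1 - C2) / dx
J = 1.64835e-14 * (3.3 - 0.38) / 2.4e-03
J = 2.005e-11 kg/(m^2*s)


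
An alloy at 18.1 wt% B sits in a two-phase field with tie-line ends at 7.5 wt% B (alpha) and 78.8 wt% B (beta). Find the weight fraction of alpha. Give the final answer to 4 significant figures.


f_alpha = (C_beta - C0) / (C_beta - C_alpha)
f_alpha = (78.8 - 18.1) / (78.8 - 7.5)
f_alpha = 0.8513


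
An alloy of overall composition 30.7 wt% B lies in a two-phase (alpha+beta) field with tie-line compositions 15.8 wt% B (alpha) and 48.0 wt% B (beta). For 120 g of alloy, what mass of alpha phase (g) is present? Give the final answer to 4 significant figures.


f_alpha = (C_beta - C0) / (C_beta - C_alpha)
f_alpha = (48.0 - 30.7) / (48.0 - 15.8) = 0.537267
m_alpha = f_alpha * m_total = 0.537267 * 120 = 64.47 g


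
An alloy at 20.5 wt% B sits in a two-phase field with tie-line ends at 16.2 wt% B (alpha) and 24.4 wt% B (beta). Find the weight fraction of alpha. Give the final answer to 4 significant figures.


f_alpha = (C_beta - C0) / (C_beta - C_alpha)
f_alpha = (24.4 - 20.5) / (24.4 - 16.2)
f_alpha = 0.4756


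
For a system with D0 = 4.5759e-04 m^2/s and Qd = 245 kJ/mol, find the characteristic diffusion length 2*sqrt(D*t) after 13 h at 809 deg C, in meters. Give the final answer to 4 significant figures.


Step 1: D = D0 * exp(-Qd/(R*T))
T = 1082.15 K
D = 4.5759e-04 * exp(-245e3 / (8.314 * 1082.15)) = 6.82444e-16 m^2/s
Step 2: L = 2*sqrt(D*t)
t = 13 h = 46800 s
L = 2*sqrt(6.82444e-16 * 46800) = 1.13e-05 m


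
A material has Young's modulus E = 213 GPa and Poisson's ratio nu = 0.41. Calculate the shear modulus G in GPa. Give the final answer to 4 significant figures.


G = E / (2*(1+nu))
G = 213 / (2*(1+0.41))
G = 75.53 GPa


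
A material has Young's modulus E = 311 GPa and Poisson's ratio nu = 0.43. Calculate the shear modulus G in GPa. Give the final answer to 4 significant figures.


G = E / (2*(1+nu))
G = 311 / (2*(1+0.43))
G = 108.7 GPa


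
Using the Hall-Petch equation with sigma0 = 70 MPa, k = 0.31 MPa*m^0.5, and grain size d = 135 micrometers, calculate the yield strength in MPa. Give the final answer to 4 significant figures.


sigma_y = sigma0 + k / sqrt(d)
d = 135 um = 1.35e-04 m
sigma_y = 70 + 0.31 / sqrt(1.35e-04)
sigma_y = 96.68 MPa


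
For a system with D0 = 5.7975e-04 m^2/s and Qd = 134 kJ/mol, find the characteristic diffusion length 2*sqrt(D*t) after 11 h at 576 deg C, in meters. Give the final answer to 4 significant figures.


Step 1: D = D0 * exp(-Qd/(R*T))
T = 849.15 K
D = 5.7975e-04 * exp(-134e3 / (8.314 * 849.15)) = 3.31179e-12 m^2/s
Step 2: L = 2*sqrt(D*t)
t = 11 h = 39600 s
L = 2*sqrt(3.31179e-12 * 39600) = 7.243e-04 m


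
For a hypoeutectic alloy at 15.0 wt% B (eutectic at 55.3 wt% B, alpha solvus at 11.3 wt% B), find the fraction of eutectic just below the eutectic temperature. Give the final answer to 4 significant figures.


f_primary = (C_e - C0) / (C_e - C_alpha_max)
f_primary = (55.3 - 15.0) / (55.3 - 11.3)
f_primary = 0.915909
f_eutectic = 1 - 0.915909 = 0.08409


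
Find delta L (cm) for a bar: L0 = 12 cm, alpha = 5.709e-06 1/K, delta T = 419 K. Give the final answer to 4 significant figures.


dL = L0 * alpha * dT
dL = 12 * 5.709e-06 * 419
dL = 0.0287 cm


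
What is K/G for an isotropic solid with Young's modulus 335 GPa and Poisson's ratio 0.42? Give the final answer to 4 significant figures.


G = E / (2*(1+nu))
G = 335 / (2*(1+0.42)) = 117.958 GPa
K = E / (3*(1-2*nu))
K = 335 / (3*(1-2*0.42)) = 697.917 GPa
K/G = 697.917 / 117.958 = 5.917


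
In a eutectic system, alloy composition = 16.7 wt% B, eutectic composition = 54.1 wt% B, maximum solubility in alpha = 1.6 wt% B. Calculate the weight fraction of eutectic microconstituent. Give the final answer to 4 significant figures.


f_primary = (C_e - C0) / (C_e - C_alpha_max)
f_primary = (54.1 - 16.7) / (54.1 - 1.6)
f_primary = 0.712381
f_eutectic = 1 - 0.712381 = 0.2876


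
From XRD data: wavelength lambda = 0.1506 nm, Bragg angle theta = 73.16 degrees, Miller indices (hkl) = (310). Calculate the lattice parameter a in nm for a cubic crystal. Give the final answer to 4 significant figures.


d = lambda / (2*sin(theta))
d = 0.1506 / (2*sin(73.16 deg))
d = 0.0786737 nm
a = d * sqrt(h^2+k^2+l^2) = 0.0786737 * sqrt(10)
a = 0.2488 nm


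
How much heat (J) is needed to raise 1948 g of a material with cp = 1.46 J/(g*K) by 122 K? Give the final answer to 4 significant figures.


Q = m * cp * dT
Q = 1948 * 1.46 * 122
Q = 347000 J


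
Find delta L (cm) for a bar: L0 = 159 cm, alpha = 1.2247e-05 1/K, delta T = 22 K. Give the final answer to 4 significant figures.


dL = L0 * alpha * dT
dL = 159 * 1.2247e-05 * 22
dL = 0.04284 cm


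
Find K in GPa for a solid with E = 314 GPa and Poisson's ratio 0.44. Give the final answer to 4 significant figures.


K = E / (3*(1-2*nu))
K = 314 / (3*(1-2*0.44))
K = 872.2 GPa


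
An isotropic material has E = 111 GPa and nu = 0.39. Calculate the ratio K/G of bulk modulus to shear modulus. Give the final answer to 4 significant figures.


G = E / (2*(1+nu))
G = 111 / (2*(1+0.39)) = 39.9281 GPa
K = E / (3*(1-2*nu))
K = 111 / (3*(1-2*0.39)) = 168.182 GPa
K/G = 168.182 / 39.9281 = 4.212


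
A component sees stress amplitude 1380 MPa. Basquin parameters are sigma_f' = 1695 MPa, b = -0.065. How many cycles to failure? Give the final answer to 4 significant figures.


sigma_a = sigma_f' * (2*Nf)^b
2*Nf = (sigma_a / sigma_f')^(1/b)
2*Nf = (1380 / 1695)^(1/-0.065)
2*Nf = 23.643
Nf = 11.82 cycles


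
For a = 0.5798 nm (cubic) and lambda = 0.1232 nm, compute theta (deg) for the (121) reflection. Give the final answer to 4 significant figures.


d = a / sqrt(h^2+k^2+l^2)
d = 0.5798 / sqrt(6) = 0.236702 nm
lambda = 2*d*sin(theta)  =>  sin(theta) = lambda / (2*d)
sin(theta) = 0.1232 / (2 * 0.236702) = 0.260242
theta = 15.08 deg


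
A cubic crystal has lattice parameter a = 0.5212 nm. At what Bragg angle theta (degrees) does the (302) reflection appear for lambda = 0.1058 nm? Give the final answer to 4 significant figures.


d = a / sqrt(h^2+k^2+l^2)
d = 0.5212 / sqrt(13) = 0.144555 nm
lambda = 2*d*sin(theta)  =>  sin(theta) = lambda / (2*d)
sin(theta) = 0.1058 / (2 * 0.144555) = 0.365951
theta = 21.47 deg


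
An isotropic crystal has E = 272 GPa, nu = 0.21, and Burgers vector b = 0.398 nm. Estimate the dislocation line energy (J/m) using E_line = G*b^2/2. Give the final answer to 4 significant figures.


Step 1: G = E / (2*(1+nu))
G = 272 / (2*(1+0.21)) = 112.397 GPa = 1.12397e+11 Pa
Step 2: E_line = G*b^2/2
b = 0.398 nm = 3.98e-10 m
E_line = 0.5 * 1.12397e+11 * (3.98e-10)^2 = 8.902e-09 J/m


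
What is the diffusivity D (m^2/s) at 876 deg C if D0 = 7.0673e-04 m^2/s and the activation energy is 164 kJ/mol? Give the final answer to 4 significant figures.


D = D0 * exp(-Qd / (R*T))
T = 1149.15 K
D = 7.0673e-04 * exp(-164e3 / (8.314 * 1149.15))
D = 2.479e-11 m^2/s


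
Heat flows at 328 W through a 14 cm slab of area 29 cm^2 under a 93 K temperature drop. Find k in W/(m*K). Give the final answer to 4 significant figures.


k = Q*L / (A*dT)
L = 0.14 m, A = 2.9e-03 m^2
k = 328 * 0.14 / (2.9e-03 * 93)
k = 170.3 W/(m*K)


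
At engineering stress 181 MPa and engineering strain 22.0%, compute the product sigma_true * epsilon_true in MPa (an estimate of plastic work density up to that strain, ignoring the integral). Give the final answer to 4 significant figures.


sigma_true = sigma_eng * (1 + epsilon_eng)
sigma_true = 181 * (1 + 0.22) = 220.82 MPa
epsilon_true = ln(1 + epsilon_eng)
epsilon_true = ln(1 + 0.22) = 0.198851
sigma_true * epsilon_true = 220.82 * 0.198851 = 43.91 MPa


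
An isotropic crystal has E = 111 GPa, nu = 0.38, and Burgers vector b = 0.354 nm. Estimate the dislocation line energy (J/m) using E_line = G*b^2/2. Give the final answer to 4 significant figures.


Step 1: G = E / (2*(1+nu))
G = 111 / (2*(1+0.38)) = 40.2174 GPa = 4.02174e+10 Pa
Step 2: E_line = G*b^2/2
b = 0.354 nm = 3.54e-10 m
E_line = 0.5 * 4.02174e+10 * (3.54e-10)^2 = 2.52e-09 J/m


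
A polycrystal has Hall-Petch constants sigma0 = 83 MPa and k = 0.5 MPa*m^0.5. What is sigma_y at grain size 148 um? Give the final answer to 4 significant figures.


sigma_y = sigma0 + k / sqrt(d)
d = 148 um = 1.48e-04 m
sigma_y = 83 + 0.5 / sqrt(1.48e-04)
sigma_y = 124.1 MPa


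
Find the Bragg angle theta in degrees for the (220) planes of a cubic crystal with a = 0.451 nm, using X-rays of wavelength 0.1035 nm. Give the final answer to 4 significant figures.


d = a / sqrt(h^2+k^2+l^2)
d = 0.451 / sqrt(8) = 0.159453 nm
lambda = 2*d*sin(theta)  =>  sin(theta) = lambda / (2*d)
sin(theta) = 0.1035 / (2 * 0.159453) = 0.324548
theta = 18.94 deg


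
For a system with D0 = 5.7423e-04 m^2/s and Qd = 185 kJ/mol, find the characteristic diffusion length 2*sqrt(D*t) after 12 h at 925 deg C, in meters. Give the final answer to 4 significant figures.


Step 1: D = D0 * exp(-Qd/(R*T))
T = 1198.15 K
D = 5.7423e-04 * exp(-185e3 / (8.314 * 1198.15)) = 4.93765e-12 m^2/s
Step 2: L = 2*sqrt(D*t)
t = 12 h = 43200 s
L = 2*sqrt(4.93765e-12 * 43200) = 9.237e-04 m


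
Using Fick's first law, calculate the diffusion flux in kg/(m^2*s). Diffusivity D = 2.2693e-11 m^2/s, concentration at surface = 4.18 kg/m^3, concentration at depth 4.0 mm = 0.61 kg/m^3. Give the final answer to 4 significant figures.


J = -D * (dC/dx) = D * (C1 - C2) / dx
J = 2.2693e-11 * (4.18 - 0.61) / 4e-03
J = 2.025e-08 kg/(m^2*s)


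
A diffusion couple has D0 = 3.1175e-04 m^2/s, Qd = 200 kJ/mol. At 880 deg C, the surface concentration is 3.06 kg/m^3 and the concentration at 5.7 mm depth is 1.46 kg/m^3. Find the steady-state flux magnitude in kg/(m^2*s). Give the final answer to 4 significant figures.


Step 1: D = D0 * exp(-Qd/(R*T))
T = 880 + 273.15 = 1153.15 K
D = 3.1175e-04 * exp(-200e3 / (8.314 * 1153.15)) = 2.7165e-13 m^2/s
Step 2: J = D * (C1 - C2) / dx
J = 2.7165e-13 * (3.06 - 1.46) / 5.7e-03
J = 7.625e-11 kg/(m^2*s)


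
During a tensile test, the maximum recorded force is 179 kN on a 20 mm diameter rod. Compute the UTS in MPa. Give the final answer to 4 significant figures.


A0 = pi*(d/2)^2 = pi*(20/2)^2 = 314.159 mm^2
UTS = F_max / A0 = 179*1000 / 314.159
UTS = 569.8 MPa


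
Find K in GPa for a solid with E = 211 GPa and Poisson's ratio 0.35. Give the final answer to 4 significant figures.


K = E / (3*(1-2*nu))
K = 211 / (3*(1-2*0.35))
K = 234.4 GPa


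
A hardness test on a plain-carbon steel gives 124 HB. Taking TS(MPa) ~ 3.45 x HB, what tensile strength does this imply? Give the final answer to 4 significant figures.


TS (MPa) = 3.45 * HB
TS = 3.45 * 124
TS = 427.8 MPa


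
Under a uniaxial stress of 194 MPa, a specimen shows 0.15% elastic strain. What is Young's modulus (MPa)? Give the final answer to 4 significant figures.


E = sigma / epsilon
epsilon = 0.15% = 1.5e-03
E = 194 / 1.5e-03
E = 129300 MPa
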